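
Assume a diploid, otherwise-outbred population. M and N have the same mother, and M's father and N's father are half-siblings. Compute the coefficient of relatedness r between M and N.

Independent pedigree routes through distinct common ancestors add.
M and N are related in two ways: half-sibs through their shared mother (r = 1/4) and half first cousins through their fathers (r = 1/16).
r = 1/4 + 1/16 = 5/16 = 0.3125.

0.3125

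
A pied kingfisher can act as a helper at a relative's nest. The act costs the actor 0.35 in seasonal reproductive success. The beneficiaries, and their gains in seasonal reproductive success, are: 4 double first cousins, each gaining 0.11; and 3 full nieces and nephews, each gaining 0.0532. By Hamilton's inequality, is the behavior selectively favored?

Hamilton's rule: the trait is favored when the sum of r·B over every recipient exceeds the actor's cost C.
r to a double first cousin = 0.25 (double first cousins share both grandparent pairs — four paths of length 4: r = 4·(1/2)^4 = 1/4).
r to a full niece or nephew = 1/4 (full aunt/uncle↔niece/nephew: two paths of length 3 through the shared grandparent pair: r = 2·(1/2)^3 = 1/4).
Summing one r·B term per recipient: 4·0.25·0.11 + 3·0.25·0.0532 = 0.1499.
0.1499 < 0.35: the indirect benefit is less than the cost.

No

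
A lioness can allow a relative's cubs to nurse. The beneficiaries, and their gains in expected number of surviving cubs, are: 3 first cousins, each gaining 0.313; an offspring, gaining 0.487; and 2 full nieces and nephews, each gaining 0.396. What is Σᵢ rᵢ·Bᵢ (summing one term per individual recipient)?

0.558875

r to a first cousin = 1/8 (first cousins share one grandparent pair — two paths of length 4: r = 2·(1/2)^4 = 1/8).
r to an offspring = 0.5 (one parent–offspring link: r = (1/2)^1 = 1/2).
r to a full niece or nephew = 0.25 (full aunt/uncle↔niece/nephew: two paths of length 3 through the shared grandparent pair: r = 2·(1/2)^3 = 1/4).
Summing one r·B term per recipient: 3·0.125·0.313 + 1·0.5·0.487 + 2·0.25·0.396 = 0.558875.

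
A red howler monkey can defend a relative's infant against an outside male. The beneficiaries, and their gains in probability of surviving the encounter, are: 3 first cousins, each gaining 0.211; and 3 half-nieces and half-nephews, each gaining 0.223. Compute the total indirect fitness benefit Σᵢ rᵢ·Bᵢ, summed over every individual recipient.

0.16275

r to a first cousin = 0.125 (first cousins share one grandparent pair — two paths of length 4: r = 2·(1/2)^4 = 1/8).
r to a half-niece or half-nephew = 0.125 (half-aunt/uncle↔niece/nephew: one path of length 3: r = (1/2)^3 = 1/8).
Summing one r·B term per recipient: 3·0.125·0.211 + 3·0.125·0.223 = 0.16275.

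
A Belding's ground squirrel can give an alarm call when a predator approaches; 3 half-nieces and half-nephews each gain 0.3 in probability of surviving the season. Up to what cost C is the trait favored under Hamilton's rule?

0.1125

r to a half-niece or half-nephew = 1/8 (half-aunt/uncle↔niece/nephew: one path of length 3: r = (1/2)^3 = 1/8).
Hamilton's rule: n·r·B > C, so the trait is favored while C < n·r·B = 3·0.125·0.3 = 0.1125.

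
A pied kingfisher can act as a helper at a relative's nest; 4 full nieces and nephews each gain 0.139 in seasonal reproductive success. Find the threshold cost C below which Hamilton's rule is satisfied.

r to a full niece or nephew = 1/4 (full aunt/uncle↔niece/nephew: two paths of length 3 through the shared grandparent pair: r = 2·(1/2)^3 = 1/4).
Hamilton's rule: n·r·B > C, so the trait is favored while C < n·r·B = 4·0.25·0.139 = 0.139.

0.139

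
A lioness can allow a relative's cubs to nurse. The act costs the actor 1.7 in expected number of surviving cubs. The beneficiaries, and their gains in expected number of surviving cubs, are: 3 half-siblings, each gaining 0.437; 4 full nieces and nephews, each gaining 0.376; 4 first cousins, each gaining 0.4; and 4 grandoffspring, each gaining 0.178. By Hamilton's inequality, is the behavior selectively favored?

Hamilton's rule: the trait is favored when the sum of r·B over every recipient exceeds the actor's cost C.
r to a half-sibling = 0.25 (half-sibs share one parent — one path of length 2: r = (1/2)^2 = 1/4).
r to a full niece or nephew = 1/4 (full aunt/uncle↔niece/nephew: two paths of length 3 through the shared grandparent pair: r = 2·(1/2)^3 = 1/4).
r to a first cousin = 1/8 (first cousins share one grandparent pair — two paths of length 4: r = 2·(1/2)^4 = 1/8).
r to a grandoffspring = 0.25 (two parent–offspring links: r = (1/2)^2 = 1/4).
Summing one r·B term per recipient: 3·0.25·0.437 + 4·0.25·0.376 + 4·0.125·0.4 + 4·0.25·0.178 = 1.08175.
1.08175 < 1.7: the indirect benefit is less than the cost.

No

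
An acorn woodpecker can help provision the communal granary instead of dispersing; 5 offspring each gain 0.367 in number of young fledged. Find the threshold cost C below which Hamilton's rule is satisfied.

0.9175

r to an offspring = 1/2 (one parent–offspring link: r = (1/2)^1 = 1/2).
Hamilton's rule: n·r·B > C, so the trait is favored while C < n·r·B = 5·0.5·0.367 = 0.9175.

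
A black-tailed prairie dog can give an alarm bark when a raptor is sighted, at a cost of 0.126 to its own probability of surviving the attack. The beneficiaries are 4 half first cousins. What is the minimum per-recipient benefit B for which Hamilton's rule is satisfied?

r to a half first cousin = 0.0625 (half first cousins share one grandparent — one path of length 4: r = (1/2)^4 = 1/16).
Hamilton's rule with n recipients of equal r: n·r·B > C, so B > C/(n·r) = 0.126/(4·0.0625) = 0.504.

0.504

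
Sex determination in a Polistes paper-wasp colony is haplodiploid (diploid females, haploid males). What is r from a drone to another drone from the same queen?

Haploid brothers each carry a random half of the queen's diploid genome, so on average they share half: r = 1/2.

0.5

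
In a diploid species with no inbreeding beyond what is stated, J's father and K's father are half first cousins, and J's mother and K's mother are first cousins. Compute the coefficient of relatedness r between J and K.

Wright's path rule: contributions from independent ancestry routes add.
J and K are related in two ways: half second cousins through their fathers (r = 1/64) and second cousins through their mothers (r = 1/32).
r = 1/64 + 1/32 = 0.046875.

0.046875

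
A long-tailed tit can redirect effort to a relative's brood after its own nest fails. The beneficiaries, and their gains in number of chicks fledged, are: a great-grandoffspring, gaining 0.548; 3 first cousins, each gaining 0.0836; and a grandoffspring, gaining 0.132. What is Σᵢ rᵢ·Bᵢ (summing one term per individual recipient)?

r to a great-grandoffspring = 1/8 (three parent–offspring links: r = (1/2)^3 = 1/8).
r to a first cousin = 1/8 (first cousins share one grandparent pair — two paths of length 4: r = 2·(1/2)^4 = 1/8).
r to a grandoffspring = 1/4 (two parent–offspring links: r = (1/2)^2 = 1/4).
Summing one r·B term per recipient: 1·0.125·0.548 + 3·0.125·0.0836 + 1·0.25·0.132 = 0.13285.

0.13285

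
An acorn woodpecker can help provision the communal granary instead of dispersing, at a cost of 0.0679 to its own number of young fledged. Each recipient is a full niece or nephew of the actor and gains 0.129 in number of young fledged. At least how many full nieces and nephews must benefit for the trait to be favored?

r to a full niece or nephew = 0.25 (full aunt/uncle↔niece/nephew: two paths of length 3 through the shared grandparent pair: r = 2·(1/2)^3 = 1/4).
Hamilton's rule: n·r·B > C  ⇒  n > C/(r·B) = 0.0679/(0.25·0.129) = 2.105.
The smallest integer exceeding 2.105 is 3.

3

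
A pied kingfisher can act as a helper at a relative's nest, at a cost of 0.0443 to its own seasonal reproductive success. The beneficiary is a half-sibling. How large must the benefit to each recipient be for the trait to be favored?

0.1772

r to a half-sibling = 1/4 (half-sibs share one parent — one path of length 2: r = (1/2)^2 = 1/4).
Hamilton's rule with n recipients of equal r: n·r·B > C, so B > C/(n·r) = 0.0443/(1·0.25) = 0.1772.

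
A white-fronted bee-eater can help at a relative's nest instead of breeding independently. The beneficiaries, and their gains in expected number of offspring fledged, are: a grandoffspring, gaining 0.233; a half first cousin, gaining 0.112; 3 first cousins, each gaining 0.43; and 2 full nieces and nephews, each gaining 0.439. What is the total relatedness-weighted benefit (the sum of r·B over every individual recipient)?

r to a grandoffspring = 1/4 (two parent–offspring links: r = (1/2)^2 = 1/4).
r to a half first cousin = 0.0625 (half first cousins share one grandparent — one path of length 4: r = (1/2)^4 = 1/16).
r to a first cousin = 1/8 (first cousins share one grandparent pair — two paths of length 4: r = 2·(1/2)^4 = 1/8).
r to a full niece or nephew = 0.25 (full aunt/uncle↔niece/nephew: two paths of length 3 through the shared grandparent pair: r = 2·(1/2)^3 = 1/4).
Summing one r·B term per recipient: 1·0.25·0.233 + 1·0.0625·0.112 + 3·0.125·0.43 + 2·0.25·0.439 = 0.446.

0.446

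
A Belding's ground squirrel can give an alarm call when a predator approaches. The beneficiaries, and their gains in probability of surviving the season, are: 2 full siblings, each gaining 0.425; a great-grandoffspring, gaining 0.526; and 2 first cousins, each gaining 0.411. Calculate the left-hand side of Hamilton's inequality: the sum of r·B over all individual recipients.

0.5935

r to a full sibling = 0.5 (full sibs share both parents — two paths of length 2: r = 2·(1/2)^2 = 1/2).
r to a great-grandoffspring = 0.125 (three parent–offspring links: r = (1/2)^3 = 1/8).
r to a first cousin = 1/8 (first cousins share one grandparent pair — two paths of length 4: r = 2·(1/2)^4 = 1/8).
Summing one r·B term per recipient: 2·0.5·0.425 + 1·0.125·0.526 + 2·0.125·0.411 = 0.5935.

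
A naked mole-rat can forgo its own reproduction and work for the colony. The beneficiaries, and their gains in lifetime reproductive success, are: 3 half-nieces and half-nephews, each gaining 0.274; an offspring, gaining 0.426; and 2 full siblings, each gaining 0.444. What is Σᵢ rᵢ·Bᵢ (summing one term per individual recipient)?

0.75975

r to a half-niece or half-nephew = 0.125 (half-aunt/uncle↔niece/nephew: one path of length 3: r = (1/2)^3 = 1/8).
r to an offspring = 0.5 (one parent–offspring link: r = (1/2)^1 = 1/2).
r to a full sibling = 1/2 (full sibs share both parents — two paths of length 2: r = 2·(1/2)^2 = 1/2).
Summing one r·B term per recipient: 3·0.125·0.274 + 1·0.5·0.426 + 2·0.5·0.444 = 0.75975.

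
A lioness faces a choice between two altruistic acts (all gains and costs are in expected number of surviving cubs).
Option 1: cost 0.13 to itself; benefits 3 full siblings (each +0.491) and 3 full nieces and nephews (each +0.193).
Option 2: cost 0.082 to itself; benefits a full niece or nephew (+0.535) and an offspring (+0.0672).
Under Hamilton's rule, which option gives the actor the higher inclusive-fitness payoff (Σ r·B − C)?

Option 1

Option 1: r to a full sibling = 0.5.
Option 1: r to a full niece or nephew = 0.25.
Option 1: Σ r·B − C = (3·0.5·0.491 + 3·0.25·0.193) − 0.13 = 0.75125.
Option 2: r to a full niece or nephew = 0.25.
Option 2: r to an offspring = 0.5.
Option 2: Σ r·B − C = (1·0.25·0.535 + 1·0.5·0.0672) − 0.082 = 0.08535.
Option 1 has the higher net inclusive-fitness payoff.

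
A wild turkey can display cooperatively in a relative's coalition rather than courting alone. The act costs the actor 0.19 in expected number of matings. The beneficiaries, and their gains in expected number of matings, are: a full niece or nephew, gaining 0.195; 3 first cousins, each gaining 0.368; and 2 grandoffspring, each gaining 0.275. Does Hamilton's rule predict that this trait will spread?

Hamilton's rule: the trait is favored when the sum of r·B over every recipient exceeds the actor's cost C.
r to a full niece or nephew = 0.25 (full aunt/uncle↔niece/nephew: two paths of length 3 through the shared grandparent pair: r = 2·(1/2)^3 = 1/4).
r to a first cousin = 0.125 (first cousins share one grandparent pair — two paths of length 4: r = 2·(1/2)^4 = 1/8).
r to a grandoffspring = 0.25 (two parent–offspring links: r = (1/2)^2 = 1/4).
Summing one r·B term per recipient: 1·0.25·0.195 + 3·0.125·0.368 + 2·0.25·0.275 = 0.32425.
0.32425 > 0.19: the indirect benefit exceeds the cost.

Yes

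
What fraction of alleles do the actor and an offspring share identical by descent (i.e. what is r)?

0.5

Each parent–offspring link contributes a factor of 1/2, and independent paths through distinct common ancestors add.
One parent–offspring link: r = (1/2)^1 = 1/2.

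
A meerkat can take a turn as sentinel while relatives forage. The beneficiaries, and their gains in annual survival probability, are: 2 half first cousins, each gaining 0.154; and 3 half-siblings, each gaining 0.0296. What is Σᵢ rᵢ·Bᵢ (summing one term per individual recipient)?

0.04145

r to a half first cousin = 0.0625 (half first cousins share one grandparent — one path of length 4: r = (1/2)^4 = 1/16).
r to a half-sibling = 1/4 (half-sibs share one parent — one path of length 2: r = (1/2)^2 = 1/4).
Summing one r·B term per recipient: 2·0.0625·0.154 + 3·0.25·0.0296 = 0.04145.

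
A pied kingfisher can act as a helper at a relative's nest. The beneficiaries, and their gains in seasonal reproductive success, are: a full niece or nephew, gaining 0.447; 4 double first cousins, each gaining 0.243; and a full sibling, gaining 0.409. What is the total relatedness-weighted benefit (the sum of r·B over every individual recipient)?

r to a full niece or nephew = 1/4 (full aunt/uncle↔niece/nephew: two paths of length 3 through the shared grandparent pair: r = 2·(1/2)^3 = 1/4).
r to a double first cousin = 0.25 (double first cousins share both grandparent pairs — four paths of length 4: r = 4·(1/2)^4 = 1/4).
r to a full sibling = 0.5 (full sibs share both parents — two paths of length 2: r = 2·(1/2)^2 = 1/2).
Summing one r·B term per recipient: 1·0.25·0.447 + 4·0.25·0.243 + 1·0.5·0.409 = 0.55925.

0.55925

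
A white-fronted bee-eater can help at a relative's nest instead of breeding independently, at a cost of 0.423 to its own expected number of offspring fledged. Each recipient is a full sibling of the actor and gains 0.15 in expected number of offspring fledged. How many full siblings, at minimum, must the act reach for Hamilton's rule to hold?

r to a full sibling = 1/2 (full sibs share both parents — two paths of length 2: r = 2·(1/2)^2 = 1/2).
Hamilton's rule: n·r·B > C  ⇒  n > C/(r·B) = 0.423/(0.5·0.15) = 5.64.
The smallest integer exceeding 5.64 is 6.

6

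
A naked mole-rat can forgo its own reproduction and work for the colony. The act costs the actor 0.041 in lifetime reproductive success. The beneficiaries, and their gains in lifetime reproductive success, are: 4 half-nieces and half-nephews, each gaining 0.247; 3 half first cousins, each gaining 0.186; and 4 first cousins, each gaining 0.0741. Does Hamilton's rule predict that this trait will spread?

Yes

Hamilton's rule: the trait is favored when the sum of r·B over every recipient exceeds the actor's cost C.
r to a half-niece or half-nephew = 0.125 (half-aunt/uncle↔niece/nephew: one path of length 3: r = (1/2)^3 = 1/8).
r to a half first cousin = 0.0625 (half first cousins share one grandparent — one path of length 4: r = (1/2)^4 = 1/16).
r to a first cousin = 0.125 (first cousins share one grandparent pair — two paths of length 4: r = 2·(1/2)^4 = 1/8).
Summing one r·B term per recipient: 4·0.125·0.247 + 3·0.0625·0.186 + 4·0.125·0.0741 = 0.195425.
0.195425 > 0.041: the indirect benefit exceeds the cost.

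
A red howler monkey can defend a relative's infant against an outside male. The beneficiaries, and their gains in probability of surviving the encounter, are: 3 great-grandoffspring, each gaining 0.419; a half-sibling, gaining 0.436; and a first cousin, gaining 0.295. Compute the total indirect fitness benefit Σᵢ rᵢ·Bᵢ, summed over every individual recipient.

r to a great-grandoffspring = 1/8 (three parent–offspring links: r = (1/2)^3 = 1/8).
r to a half-sibling = 1/4 (half-sibs share one parent — one path of length 2: r = (1/2)^2 = 1/4).
r to a first cousin = 0.125 (first cousins share one grandparent pair — two paths of length 4: r = 2·(1/2)^4 = 1/8).
Summing one r·B term per recipient: 3·0.125·0.419 + 1·0.25·0.436 + 1·0.125·0.295 = 0.303.

0.303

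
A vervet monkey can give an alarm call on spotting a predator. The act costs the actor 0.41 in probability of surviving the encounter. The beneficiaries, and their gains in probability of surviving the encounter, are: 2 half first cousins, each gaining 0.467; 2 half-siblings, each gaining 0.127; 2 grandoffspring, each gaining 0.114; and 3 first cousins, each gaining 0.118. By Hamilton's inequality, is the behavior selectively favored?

Hamilton's rule: the trait is favored when the sum of r·B over every recipient exceeds the actor's cost C.
r to a half first cousin = 1/16 (half first cousins share one grandparent — one path of length 4: r = (1/2)^4 = 1/16).
r to a half-sibling = 0.25 (half-sibs share one parent — one path of length 2: r = (1/2)^2 = 1/4).
r to a grandoffspring = 1/4 (two parent–offspring links: r = (1/2)^2 = 1/4).
r to a first cousin = 0.125 (first cousins share one grandparent pair — two paths of length 4: r = 2·(1/2)^4 = 1/8).
Summing one r·B term per recipient: 2·0.0625·0.467 + 2·0.25·0.127 + 2·0.25·0.114 + 3·0.125·0.118 = 0.223125.
0.223125 < 0.41: the indirect benefit is less than the cost.

No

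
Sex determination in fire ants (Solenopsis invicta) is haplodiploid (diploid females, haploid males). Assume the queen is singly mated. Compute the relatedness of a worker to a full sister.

Haplodiploid full sisters inherit their father's entire haploid genome identically (contributing 1/2) and on average half of their mother's contribution (1/2 · 1/2 = 1/4); r = 1/2 + 1/4 = 3/4.

0.75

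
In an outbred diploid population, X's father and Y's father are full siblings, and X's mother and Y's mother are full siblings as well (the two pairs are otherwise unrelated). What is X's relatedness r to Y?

Relatedness sums over independent paths through distinct common ancestors.
X and Y are related in two ways: first cousins through their fathers (r = 1/8) and first cousins through their mothers (r = 1/8) — i.e. double first cousins.
r = 1/8 + 1/8 = 1/4 = 0.25.

0.25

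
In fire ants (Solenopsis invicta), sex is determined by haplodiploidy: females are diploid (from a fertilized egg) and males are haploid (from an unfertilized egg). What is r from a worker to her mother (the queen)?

One meiotic link between diploid queen and diploid daughter: r = 1/2.

0.5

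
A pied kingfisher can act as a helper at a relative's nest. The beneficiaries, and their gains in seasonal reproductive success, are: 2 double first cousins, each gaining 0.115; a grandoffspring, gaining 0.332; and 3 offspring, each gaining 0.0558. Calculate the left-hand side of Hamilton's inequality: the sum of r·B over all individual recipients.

r to a double first cousin = 0.25 (double first cousins share both grandparent pairs — four paths of length 4: r = 4·(1/2)^4 = 1/4).
r to a grandoffspring = 1/4 (two parent–offspring links: r = (1/2)^2 = 1/4).
r to an offspring = 0.5 (one parent–offspring link: r = (1/2)^1 = 1/2).
Summing one r·B term per recipient: 2·0.25·0.115 + 1·0.25·0.332 + 3·0.5·0.0558 = 0.2242.

0.2242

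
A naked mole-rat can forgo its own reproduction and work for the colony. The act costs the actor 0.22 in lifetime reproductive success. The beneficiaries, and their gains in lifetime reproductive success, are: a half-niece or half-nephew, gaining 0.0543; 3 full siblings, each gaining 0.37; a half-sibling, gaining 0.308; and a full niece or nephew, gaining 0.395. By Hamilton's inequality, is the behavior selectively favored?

Yes

Hamilton's rule: the trait is favored when the sum of r·B over every recipient exceeds the actor's cost C.
r to a half-niece or half-nephew = 1/8 (half-aunt/uncle↔niece/nephew: one path of length 3: r = (1/2)^3 = 1/8).
r to a full sibling = 0.5 (full sibs share both parents — two paths of length 2: r = 2·(1/2)^2 = 1/2).
r to a half-sibling = 1/4 (half-sibs share one parent — one path of length 2: r = (1/2)^2 = 1/4).
r to a full niece or nephew = 0.25 (full aunt/uncle↔niece/nephew: two paths of length 3 through the shared grandparent pair: r = 2·(1/2)^3 = 1/4).
Summing one r·B term per recipient: 1·0.125·0.0543 + 3·0.5·0.37 + 1·0.25·0.308 + 1·0.25·0.395 = 0.7375375.
0.7375375 > 0.22: the indirect benefit exceeds the cost.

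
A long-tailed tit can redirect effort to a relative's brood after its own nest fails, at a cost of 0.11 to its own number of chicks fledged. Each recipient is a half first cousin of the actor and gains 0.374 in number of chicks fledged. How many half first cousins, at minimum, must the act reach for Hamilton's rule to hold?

5

r to a half first cousin = 0.0625 (half first cousins share one grandparent — one path of length 4: r = (1/2)^4 = 1/16).
Hamilton's rule: n·r·B > C  ⇒  n > C/(r·B) = 0.11/(0.0625·0.374) = 4.706.
The smallest integer exceeding 4.706 is 5.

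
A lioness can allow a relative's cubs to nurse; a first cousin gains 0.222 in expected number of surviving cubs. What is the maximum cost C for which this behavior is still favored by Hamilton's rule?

0.02775

r to a first cousin = 0.125 (first cousins share one grandparent pair — two paths of length 4: r = 2·(1/2)^4 = 1/8).
Hamilton's rule: n·r·B > C, so the trait is favored while C < n·r·B = 1·0.125·0.222 = 0.02775.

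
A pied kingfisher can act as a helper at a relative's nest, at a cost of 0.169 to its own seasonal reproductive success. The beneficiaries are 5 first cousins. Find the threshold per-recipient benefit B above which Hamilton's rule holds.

0.2704

r to a first cousin = 0.125 (first cousins share one grandparent pair — two paths of length 4: r = 2·(1/2)^4 = 1/8).
Hamilton's rule with n recipients of equal r: n·r·B > C, so B > C/(n·r) = 0.169/(5·0.125) = 0.2704.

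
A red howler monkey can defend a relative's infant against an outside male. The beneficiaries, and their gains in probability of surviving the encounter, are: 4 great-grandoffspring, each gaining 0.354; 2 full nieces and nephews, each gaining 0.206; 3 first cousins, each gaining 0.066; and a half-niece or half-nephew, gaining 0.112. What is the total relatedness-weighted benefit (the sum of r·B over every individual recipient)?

0.31875

r to a great-grandoffspring = 0.125 (three parent–offspring links: r = (1/2)^3 = 1/8).
r to a full niece or nephew = 0.25 (full aunt/uncle↔niece/nephew: two paths of length 3 through the shared grandparent pair: r = 2·(1/2)^3 = 1/4).
r to a first cousin = 1/8 (first cousins share one grandparent pair — two paths of length 4: r = 2·(1/2)^4 = 1/8).
r to a half-niece or half-nephew = 1/8 (half-aunt/uncle↔niece/nephew: one path of length 3: r = (1/2)^3 = 1/8).
Summing one r·B term per recipient: 4·0.125·0.354 + 2·0.25·0.206 + 3·0.125·0.066 + 1·0.125·0.112 = 0.31875.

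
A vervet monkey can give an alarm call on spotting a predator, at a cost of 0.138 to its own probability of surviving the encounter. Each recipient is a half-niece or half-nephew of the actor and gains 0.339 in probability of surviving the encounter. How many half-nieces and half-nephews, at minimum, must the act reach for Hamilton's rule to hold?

4

r to a half-niece or half-nephew = 0.125 (half-aunt/uncle↔niece/nephew: one path of length 3: r = (1/2)^3 = 1/8).
Hamilton's rule: n·r·B > C  ⇒  n > C/(r·B) = 0.138/(0.125·0.339) = 3.257.
The smallest integer exceeding 3.257 is 4.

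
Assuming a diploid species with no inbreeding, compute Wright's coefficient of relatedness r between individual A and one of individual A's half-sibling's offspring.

Each parent–offspring link contributes a factor of 1/2, and independent paths through distinct common ancestors add.
Half-aunt/uncle↔niece/nephew: one path of length 3: r = (1/2)^3 = 1/8.

0.125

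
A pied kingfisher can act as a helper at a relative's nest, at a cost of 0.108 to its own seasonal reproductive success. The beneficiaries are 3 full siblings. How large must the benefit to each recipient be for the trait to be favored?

r to a full sibling = 1/2 (full sibs share both parents — two paths of length 2: r = 2·(1/2)^2 = 1/2).
Hamilton's rule with n recipients of equal r: n·r·B > C, so B > C/(n·r) = 0.108/(3·0.5) = 0.072.

0.072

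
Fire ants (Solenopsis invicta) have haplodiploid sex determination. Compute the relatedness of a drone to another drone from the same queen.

Haploid brothers each carry a random half of the queen's diploid genome, so on average they share half: r = 1/2.

0.5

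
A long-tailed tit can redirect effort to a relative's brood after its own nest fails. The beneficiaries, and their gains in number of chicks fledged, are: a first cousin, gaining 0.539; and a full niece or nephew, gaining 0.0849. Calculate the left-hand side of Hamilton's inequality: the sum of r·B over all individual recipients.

0.0886

r to a first cousin = 0.125 (first cousins share one grandparent pair — two paths of length 4: r = 2·(1/2)^4 = 1/8).
r to a full niece or nephew = 1/4 (full aunt/uncle↔niece/nephew: two paths of length 3 through the shared grandparent pair: r = 2·(1/2)^3 = 1/4).
Summing one r·B term per recipient: 1·0.125·0.539 + 1·0.25·0.0849 = 0.0886.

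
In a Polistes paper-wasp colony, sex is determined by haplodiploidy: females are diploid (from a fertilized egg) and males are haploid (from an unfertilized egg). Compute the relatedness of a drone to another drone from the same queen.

Haploid brothers each carry a random half of the queen's diploid genome, so on average they share half: r = 1/2.

0.5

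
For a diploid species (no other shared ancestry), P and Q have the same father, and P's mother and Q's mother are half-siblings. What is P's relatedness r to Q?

0.3125

Independent pedigree routes through distinct common ancestors add.
P and Q are related in two ways: half-sibs through their shared father (r = 1/4) and half first cousins through their mothers (r = 1/16).
r = 1/4 + 1/16 = 5/16 = 0.3125.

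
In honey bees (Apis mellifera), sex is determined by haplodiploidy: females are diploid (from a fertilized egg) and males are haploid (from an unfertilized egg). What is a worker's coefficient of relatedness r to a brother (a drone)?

0.25

Her haploid brother carries none of their father's genes and a random half of their mother's genome; that half matches the maternal half of her own genome with probability 1/2: r = 1/2 · 1/2 = 1/4.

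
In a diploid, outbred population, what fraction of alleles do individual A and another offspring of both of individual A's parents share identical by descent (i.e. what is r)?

0.5

Each parent–offspring link contributes a factor of 1/2, and independent paths through distinct common ancestors add.
Full sibs share both parents — two paths of length 2: r = 2·(1/2)^2 = 1/2.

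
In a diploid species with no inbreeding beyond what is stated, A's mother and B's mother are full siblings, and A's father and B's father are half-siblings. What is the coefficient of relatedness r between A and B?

0.1875

With two independent routes of shared ancestry, r is the sum of the two contributions.
A and B are related in two ways: first cousins through their mothers (r = 1/8) and half first cousins through their fathers (r = 1/16).
r = 1/8 + 1/16 = 3/16 = 0.1875.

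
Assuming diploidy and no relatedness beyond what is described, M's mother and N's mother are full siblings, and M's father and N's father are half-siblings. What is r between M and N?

Wright's path rule: contributions from independent ancestry routes add.
M and N are related in two ways: first cousins through their mothers (r = 1/8) and half first cousins through their fathers (r = 1/16).
r = 1/8 + 1/16 = 3/16 = 0.1875.

0.1875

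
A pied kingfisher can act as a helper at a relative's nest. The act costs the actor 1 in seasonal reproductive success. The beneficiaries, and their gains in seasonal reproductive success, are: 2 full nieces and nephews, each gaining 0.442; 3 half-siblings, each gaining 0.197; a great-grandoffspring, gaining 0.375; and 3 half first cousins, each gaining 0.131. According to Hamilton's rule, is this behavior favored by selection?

Hamilton's rule: the trait is favored when the sum of r·B over every recipient exceeds the actor's cost C.
r to a full niece or nephew = 0.25 (full aunt/uncle↔niece/nephew: two paths of length 3 through the shared grandparent pair: r = 2·(1/2)^3 = 1/4).
r to a half-sibling = 1/4 (half-sibs share one parent — one path of length 2: r = (1/2)^2 = 1/4).
r to a great-grandoffspring = 0.125 (three parent–offspring links: r = (1/2)^3 = 1/8).
r to a half first cousin = 0.0625 (half first cousins share one grandparent — one path of length 4: r = (1/2)^4 = 1/16).
Summing one r·B term per recipient: 2·0.25·0.442 + 3·0.25·0.197 + 1·0.125·0.375 + 3·0.0625·0.131 = 0.4401875.
0.4401875 < 1: the indirect benefit is less than the cost.

No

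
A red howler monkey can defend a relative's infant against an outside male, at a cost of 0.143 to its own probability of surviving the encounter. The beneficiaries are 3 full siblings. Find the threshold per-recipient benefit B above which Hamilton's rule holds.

r to a full sibling = 0.5 (full sibs share both parents — two paths of length 2: r = 2·(1/2)^2 = 1/2).
Hamilton's rule with n recipients of equal r: n·r·B > C, so B > C/(n·r) = 0.143/(3·0.5) = 0.0953.

0.0953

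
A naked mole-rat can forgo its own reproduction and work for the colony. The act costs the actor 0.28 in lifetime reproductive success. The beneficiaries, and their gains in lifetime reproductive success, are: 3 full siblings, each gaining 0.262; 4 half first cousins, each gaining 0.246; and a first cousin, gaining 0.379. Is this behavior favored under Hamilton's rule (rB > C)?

Yes

Hamilton's rule: the trait is favored when the sum of r·B over every recipient exceeds the actor's cost C.
r to a full sibling = 0.5 (full sibs share both parents — two paths of length 2: r = 2·(1/2)^2 = 1/2).
r to a half first cousin = 1/16 (half first cousins share one grandparent — one path of length 4: r = (1/2)^4 = 1/16).
r to a first cousin = 0.125 (first cousins share one grandparent pair — two paths of length 4: r = 2·(1/2)^4 = 1/8).
Summing one r·B term per recipient: 3·0.5·0.262 + 4·0.0625·0.246 + 1·0.125·0.379 = 0.501875.
0.501875 > 0.28: the indirect benefit exceeds the cost.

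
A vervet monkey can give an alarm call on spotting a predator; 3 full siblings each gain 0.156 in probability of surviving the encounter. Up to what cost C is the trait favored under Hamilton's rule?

r to a full sibling = 0.5 (full sibs share both parents — two paths of length 2: r = 2·(1/2)^2 = 1/2).
Hamilton's rule: n·r·B > C, so the trait is favored while C < n·r·B = 3·0.5·0.156 = 0.234.

0.234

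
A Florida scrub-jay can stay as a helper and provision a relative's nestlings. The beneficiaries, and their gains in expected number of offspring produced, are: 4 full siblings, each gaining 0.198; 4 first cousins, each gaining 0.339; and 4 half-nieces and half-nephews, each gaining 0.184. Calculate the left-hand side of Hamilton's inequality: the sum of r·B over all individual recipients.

r to a full sibling = 0.5 (full sibs share both parents — two paths of length 2: r = 2·(1/2)^2 = 1/2).
r to a first cousin = 0.125 (first cousins share one grandparent pair — two paths of length 4: r = 2·(1/2)^4 = 1/8).
r to a half-niece or half-nephew = 0.125 (half-aunt/uncle↔niece/nephew: one path of length 3: r = (1/2)^3 = 1/8).
Summing one r·B term per recipient: 4·0.5·0.198 + 4·0.125·0.339 + 4·0.125·0.184 = 0.6575.

0.6575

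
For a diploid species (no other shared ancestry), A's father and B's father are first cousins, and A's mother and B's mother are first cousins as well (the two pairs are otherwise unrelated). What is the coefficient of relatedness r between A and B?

Relatedness sums over independent paths through distinct common ancestors.
A and B are related in two ways: second cousins through their fathers (r = 1/32) and second cousins through their mothers (r = 1/32).
r = 1/32 + 1/32 = 1/16 = 0.0625.

0.0625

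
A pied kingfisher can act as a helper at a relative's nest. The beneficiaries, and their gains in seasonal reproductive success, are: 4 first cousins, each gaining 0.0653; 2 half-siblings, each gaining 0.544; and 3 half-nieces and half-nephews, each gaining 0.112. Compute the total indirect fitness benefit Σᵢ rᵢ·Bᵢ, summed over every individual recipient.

0.34665

r to a first cousin = 1/8 (first cousins share one grandparent pair — two paths of length 4: r = 2·(1/2)^4 = 1/8).
r to a half-sibling = 0.25 (half-sibs share one parent — one path of length 2: r = (1/2)^2 = 1/4).
r to a half-niece or half-nephew = 0.125 (half-aunt/uncle↔niece/nephew: one path of length 3: r = (1/2)^3 = 1/8).
Summing one r·B term per recipient: 4·0.125·0.0653 + 2·0.25·0.544 + 3·0.125·0.112 = 0.34665.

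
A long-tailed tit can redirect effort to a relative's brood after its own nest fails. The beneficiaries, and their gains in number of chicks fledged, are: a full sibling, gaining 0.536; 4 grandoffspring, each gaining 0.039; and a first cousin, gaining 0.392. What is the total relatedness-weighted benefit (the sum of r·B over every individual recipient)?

0.356

r to a full sibling = 1/2 (full sibs share both parents — two paths of length 2: r = 2·(1/2)^2 = 1/2).
r to a grandoffspring = 1/4 (two parent–offspring links: r = (1/2)^2 = 1/4).
r to a first cousin = 1/8 (first cousins share one grandparent pair — two paths of length 4: r = 2·(1/2)^4 = 1/8).
Summing one r·B term per recipient: 1·0.5·0.536 + 4·0.25·0.039 + 1·0.125·0.392 = 0.356.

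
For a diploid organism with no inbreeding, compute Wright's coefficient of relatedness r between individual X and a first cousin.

0.125

Each parent–offspring link contributes a factor of 1/2, and independent paths through distinct common ancestors add.
First cousins share one grandparent pair — two paths of length 4: r = 2·(1/2)^4 = 1/8.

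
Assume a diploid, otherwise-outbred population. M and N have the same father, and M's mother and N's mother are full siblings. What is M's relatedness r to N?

Relatedness sums over independent paths through distinct common ancestors.
M and N are related in two ways: half-sibs through their shared father (r = 1/4) and first cousins through their mothers (r = 1/8).
r = 1/4 + 1/8 = 0.375.

0.375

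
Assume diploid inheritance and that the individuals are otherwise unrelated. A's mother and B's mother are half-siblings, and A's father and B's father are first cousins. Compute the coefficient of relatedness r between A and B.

0.09375

Relatedness sums over independent paths through distinct common ancestors.
A and B are related in two ways: half first cousins through their mothers (r = 1/16) and second cousins through their fathers (r = 1/32).
r = 1/16 + 1/32 = 3/32 = 0.09375.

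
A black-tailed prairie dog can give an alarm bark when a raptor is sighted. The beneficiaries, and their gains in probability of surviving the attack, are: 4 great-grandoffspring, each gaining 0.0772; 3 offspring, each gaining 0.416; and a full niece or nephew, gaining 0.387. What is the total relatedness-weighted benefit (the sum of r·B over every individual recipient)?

0.75935

r to a great-grandoffspring = 1/8 (three parent–offspring links: r = (1/2)^3 = 1/8).
r to an offspring = 0.5 (one parent–offspring link: r = (1/2)^1 = 1/2).
r to a full niece or nephew = 0.25 (full aunt/uncle↔niece/nephew: two paths of length 3 through the shared grandparent pair: r = 2·(1/2)^3 = 1/4).
Summing one r·B term per recipient: 4·0.125·0.0772 + 3·0.5·0.416 + 1·0.25·0.387 = 0.75935.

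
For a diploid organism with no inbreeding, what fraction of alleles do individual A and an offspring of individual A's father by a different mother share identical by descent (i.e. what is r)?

Each parent–offspring link contributes a factor of 1/2, and independent paths through distinct common ancestors add.
Half-sibs share one parent — one path of length 2: r = (1/2)^2 = 1/4.

0.25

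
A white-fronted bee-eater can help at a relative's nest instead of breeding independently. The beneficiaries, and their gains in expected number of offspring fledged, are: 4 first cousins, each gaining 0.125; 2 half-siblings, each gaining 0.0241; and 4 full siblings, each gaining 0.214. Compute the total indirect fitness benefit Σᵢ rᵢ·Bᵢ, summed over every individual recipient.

r to a first cousin = 1/8 (first cousins share one grandparent pair — two paths of length 4: r = 2·(1/2)^4 = 1/8).
r to a half-sibling = 0.25 (half-sibs share one parent — one path of length 2: r = (1/2)^2 = 1/4).
r to a full sibling = 0.5 (full sibs share both parents — two paths of length 2: r = 2·(1/2)^2 = 1/2).
Summing one r·B term per recipient: 4·0.125·0.125 + 2·0.25·0.0241 + 4·0.5·0.214 = 0.50255.

0.50255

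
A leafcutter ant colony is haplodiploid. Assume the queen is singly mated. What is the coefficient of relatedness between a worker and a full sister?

0.75

Haplodiploid full sisters inherit their father's entire haploid genome identically (contributing 1/2) and on average half of their mother's contribution (1/2 · 1/2 = 1/4); r = 1/2 + 1/4 = 3/4.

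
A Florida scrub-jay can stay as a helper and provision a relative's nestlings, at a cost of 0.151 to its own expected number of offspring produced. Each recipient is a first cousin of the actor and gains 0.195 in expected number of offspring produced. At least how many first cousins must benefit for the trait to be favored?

7

r to a first cousin = 1/8 (first cousins share one grandparent pair — two paths of length 4: r = 2·(1/2)^4 = 1/8).
Hamilton's rule: n·r·B > C  ⇒  n > C/(r·B) = 0.151/(0.125·0.195) = 6.195.
The smallest integer exceeding 6.195 is 7.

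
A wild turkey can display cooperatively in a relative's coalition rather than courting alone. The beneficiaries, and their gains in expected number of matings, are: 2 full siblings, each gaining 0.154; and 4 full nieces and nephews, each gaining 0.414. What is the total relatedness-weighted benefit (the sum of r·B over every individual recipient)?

r to a full sibling = 1/2 (full sibs share both parents — two paths of length 2: r = 2·(1/2)^2 = 1/2).
r to a full niece or nephew = 0.25 (full aunt/uncle↔niece/nephew: two paths of length 3 through the shared grandparent pair: r = 2·(1/2)^3 = 1/4).
Summing one r·B term per recipient: 2·0.5·0.154 + 4·0.25·0.414 = 0.568.

0.568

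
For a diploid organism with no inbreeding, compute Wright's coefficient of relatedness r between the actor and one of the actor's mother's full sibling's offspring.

0.125

Each parent–offspring link contributes a factor of 1/2, and independent paths through distinct common ancestors add.
First cousins share one grandparent pair — two paths of length 4: r = 2·(1/2)^4 = 1/8.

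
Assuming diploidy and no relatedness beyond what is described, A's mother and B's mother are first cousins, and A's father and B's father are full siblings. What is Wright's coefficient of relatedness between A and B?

0.15625

Wright's path rule: contributions from independent ancestry routes add.
A and B are related in two ways: second cousins through their mothers (r = 1/32) and first cousins through their fathers (r = 1/8).
r = 1/32 + 1/8 = 5/32 = 0.15625.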